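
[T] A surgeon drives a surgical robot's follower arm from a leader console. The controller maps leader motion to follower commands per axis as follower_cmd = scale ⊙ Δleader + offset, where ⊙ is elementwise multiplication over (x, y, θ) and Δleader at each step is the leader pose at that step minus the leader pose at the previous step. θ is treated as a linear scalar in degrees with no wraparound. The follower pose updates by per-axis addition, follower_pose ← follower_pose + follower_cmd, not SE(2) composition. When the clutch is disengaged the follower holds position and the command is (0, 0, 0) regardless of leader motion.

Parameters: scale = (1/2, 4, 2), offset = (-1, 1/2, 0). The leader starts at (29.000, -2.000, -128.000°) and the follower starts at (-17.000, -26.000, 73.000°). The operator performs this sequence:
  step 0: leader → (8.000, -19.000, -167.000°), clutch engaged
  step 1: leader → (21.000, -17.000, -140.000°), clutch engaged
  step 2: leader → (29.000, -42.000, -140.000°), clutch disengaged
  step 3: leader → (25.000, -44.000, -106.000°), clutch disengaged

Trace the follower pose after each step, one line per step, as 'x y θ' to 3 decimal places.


step 0: Δleader=(-21.000, -17.000, -39.000°), engaged; cmd=(-11.500, -67.500, -78.000°) → follower=(-28.500, -93.500, -5.000°)
step 1: Δleader=(13.000, 2.000, 27.000°), engaged; cmd=(5.500, 8.500, 54.000°) → follower=(-23.000, -85.000, 49.000°)
step 2: Δleader=(8.000, -25.000, 0.000°), disengaged; cmd=(0,0,0) → follower holds at (-23.000, -85.000, 49.000°)
step 3: Δleader=(-4.000, -2.000, 34.000°), disengaged; cmd=(0,0,0) → follower holds at (-23.000, -85.000, 49.000°)

-28.500 -93.500 -5.000
-23.000 -85.000 49.000
-23.000 -85.000 49.000
-23.000 -85.000 49.000


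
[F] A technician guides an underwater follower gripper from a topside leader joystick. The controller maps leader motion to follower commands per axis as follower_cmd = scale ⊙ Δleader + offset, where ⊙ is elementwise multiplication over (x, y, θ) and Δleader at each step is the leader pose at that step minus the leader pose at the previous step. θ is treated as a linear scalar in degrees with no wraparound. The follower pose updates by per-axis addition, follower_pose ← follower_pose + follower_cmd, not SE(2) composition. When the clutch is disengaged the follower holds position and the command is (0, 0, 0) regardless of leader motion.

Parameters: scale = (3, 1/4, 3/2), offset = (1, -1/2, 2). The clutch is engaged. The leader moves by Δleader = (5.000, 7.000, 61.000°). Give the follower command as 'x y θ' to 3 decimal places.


axis x: 3·5.000 + 1 = 16.000
axis y: 1/4·7.000 + -1/2 = 1.250
axis θ: 3/2·61.000 + 2 = 93.500

16.000 1.250 93.500


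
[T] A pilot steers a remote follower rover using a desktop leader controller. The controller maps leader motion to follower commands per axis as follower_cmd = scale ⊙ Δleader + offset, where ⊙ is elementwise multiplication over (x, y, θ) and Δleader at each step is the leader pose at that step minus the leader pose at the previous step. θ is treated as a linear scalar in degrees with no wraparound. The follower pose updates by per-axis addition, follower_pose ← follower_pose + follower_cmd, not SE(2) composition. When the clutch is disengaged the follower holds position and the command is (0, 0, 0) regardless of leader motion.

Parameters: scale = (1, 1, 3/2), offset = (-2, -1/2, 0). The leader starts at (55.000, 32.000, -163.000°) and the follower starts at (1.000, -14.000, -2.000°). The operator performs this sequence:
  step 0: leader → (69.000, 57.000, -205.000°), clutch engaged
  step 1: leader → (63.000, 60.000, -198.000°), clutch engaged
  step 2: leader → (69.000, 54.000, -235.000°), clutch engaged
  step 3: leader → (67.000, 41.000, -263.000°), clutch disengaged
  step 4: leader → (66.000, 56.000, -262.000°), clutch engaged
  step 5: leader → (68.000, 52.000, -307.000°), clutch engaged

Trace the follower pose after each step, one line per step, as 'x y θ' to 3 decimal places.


step 0: Δleader=(14.000, 25.000, -42.000°), engaged; cmd=(12.000, 24.500, -63.000°) → follower=(13.000, 10.500, -65.000°)
step 1: Δleader=(-6.000, 3.000, 7.000°), engaged; cmd=(-8.000, 2.500, 10.500°) → follower=(5.000, 13.000, -54.500°)
step 2: Δleader=(6.000, -6.000, -37.000°), engaged; cmd=(4.000, -6.500, -55.500°) → follower=(9.000, 6.500, -110.000°)
step 3: Δleader=(-2.000, -13.000, -28.000°), disengaged; cmd=(0,0,0) → follower holds at (9.000, 6.500, -110.000°)
step 4: Δleader=(-1.000, 15.000, 1.000°), engaged; cmd=(-3.000, 14.500, 1.500°) → follower=(6.000, 21.000, -108.500°)
step 5: Δleader=(2.000, -4.000, -45.000°), engaged; cmd=(0.000, -4.500, -67.500°) → follower=(6.000, 16.500, -176.000°)

13.000 10.500 -65.000
5.000 13.000 -54.500
9.000 6.500 -110.000
9.000 6.500 -110.000
6.000 21.000 -108.500
6.000 16.500 -176.000


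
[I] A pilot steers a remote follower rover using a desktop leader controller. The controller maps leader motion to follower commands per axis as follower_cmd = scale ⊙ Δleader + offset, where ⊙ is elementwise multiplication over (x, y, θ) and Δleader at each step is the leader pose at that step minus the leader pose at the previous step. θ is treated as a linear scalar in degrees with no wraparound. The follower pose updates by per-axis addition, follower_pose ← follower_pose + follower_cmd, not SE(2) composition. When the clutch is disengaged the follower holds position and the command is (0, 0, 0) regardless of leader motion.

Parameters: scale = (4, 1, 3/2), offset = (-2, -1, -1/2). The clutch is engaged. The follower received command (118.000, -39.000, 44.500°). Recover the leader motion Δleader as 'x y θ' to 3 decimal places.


axis x: (118.000 − -2) / (4) = 30.000
axis y: (-39.000 − -1) / (1) = -38.000
axis θ: (44.500 − -1/2) / (3/2) = 30.000

30.000 -38.000 30.000


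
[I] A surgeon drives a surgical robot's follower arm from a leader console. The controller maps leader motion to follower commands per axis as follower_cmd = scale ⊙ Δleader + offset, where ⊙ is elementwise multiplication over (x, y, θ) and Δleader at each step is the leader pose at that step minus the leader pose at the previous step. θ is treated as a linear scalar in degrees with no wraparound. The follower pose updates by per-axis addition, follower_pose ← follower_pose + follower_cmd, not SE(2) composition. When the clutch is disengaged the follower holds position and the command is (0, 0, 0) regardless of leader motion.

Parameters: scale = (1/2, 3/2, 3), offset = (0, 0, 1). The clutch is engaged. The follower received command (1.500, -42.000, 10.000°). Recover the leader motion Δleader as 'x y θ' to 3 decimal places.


axis x: (1.500 − 0) / (1/2) = 3.000
axis y: (-42.000 − 0) / (3/2) = -28.000
axis θ: (10.000 − 1) / (3) = 3.000

3.000 -28.000 3.000


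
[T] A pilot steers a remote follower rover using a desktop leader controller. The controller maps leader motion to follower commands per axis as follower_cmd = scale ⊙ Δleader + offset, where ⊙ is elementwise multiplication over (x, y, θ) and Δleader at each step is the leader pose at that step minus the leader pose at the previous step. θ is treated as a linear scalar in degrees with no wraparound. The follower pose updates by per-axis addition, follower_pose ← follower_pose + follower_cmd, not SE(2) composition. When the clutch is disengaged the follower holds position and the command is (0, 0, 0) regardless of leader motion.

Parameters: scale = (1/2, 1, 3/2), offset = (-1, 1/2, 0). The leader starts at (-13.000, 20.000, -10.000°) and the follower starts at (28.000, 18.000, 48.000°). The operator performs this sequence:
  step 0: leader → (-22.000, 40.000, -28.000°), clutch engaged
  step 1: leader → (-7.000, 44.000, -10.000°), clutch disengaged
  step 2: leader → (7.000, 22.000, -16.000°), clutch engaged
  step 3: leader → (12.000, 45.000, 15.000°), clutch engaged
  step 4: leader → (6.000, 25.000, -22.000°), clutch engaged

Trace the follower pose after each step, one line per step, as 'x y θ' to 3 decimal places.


22.500 38.500 21.000
22.500 38.500 21.000
28.500 17.000 12.000
30.000 40.500 58.500
26.000 21.000 3.000

step 0: Δleader=(-9.000, 20.000, -18.000°), engaged; cmd=(-5.500, 20.500, -27.000°) → follower=(22.500, 38.500, 21.000°)
step 1: Δleader=(15.000, 4.000, 18.000°), disengaged; cmd=(0,0,0) → follower holds at (22.500, 38.500, 21.000°)
step 2: Δleader=(14.000, -22.000, -6.000°), engaged; cmd=(6.000, -21.500, -9.000°) → follower=(28.500, 17.000, 12.000°)
step 3: Δleader=(5.000, 23.000, 31.000°), engaged; cmd=(1.500, 23.500, 46.500°) → follower=(30.000, 40.500, 58.500°)
step 4: Δleader=(-6.000, -20.000, -37.000°), engaged; cmd=(-4.000, -19.500, -55.500°) → follower=(26.000, 21.000, 3.000°)


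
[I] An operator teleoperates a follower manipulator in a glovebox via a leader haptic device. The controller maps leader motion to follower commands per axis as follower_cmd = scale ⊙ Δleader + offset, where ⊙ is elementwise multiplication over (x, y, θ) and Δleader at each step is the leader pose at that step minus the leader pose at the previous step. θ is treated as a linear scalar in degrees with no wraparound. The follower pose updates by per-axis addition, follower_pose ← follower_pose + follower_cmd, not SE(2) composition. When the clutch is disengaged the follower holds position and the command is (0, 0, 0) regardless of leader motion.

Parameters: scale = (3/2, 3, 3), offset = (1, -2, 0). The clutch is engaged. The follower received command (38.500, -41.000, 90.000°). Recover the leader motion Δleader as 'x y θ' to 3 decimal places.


25.000 -13.000 30.000

axis x: (38.500 − 1) / (3/2) = 25.000
axis y: (-41.000 − -2) / (3) = -13.000
axis θ: (90.000 − 0) / (3) = 30.000


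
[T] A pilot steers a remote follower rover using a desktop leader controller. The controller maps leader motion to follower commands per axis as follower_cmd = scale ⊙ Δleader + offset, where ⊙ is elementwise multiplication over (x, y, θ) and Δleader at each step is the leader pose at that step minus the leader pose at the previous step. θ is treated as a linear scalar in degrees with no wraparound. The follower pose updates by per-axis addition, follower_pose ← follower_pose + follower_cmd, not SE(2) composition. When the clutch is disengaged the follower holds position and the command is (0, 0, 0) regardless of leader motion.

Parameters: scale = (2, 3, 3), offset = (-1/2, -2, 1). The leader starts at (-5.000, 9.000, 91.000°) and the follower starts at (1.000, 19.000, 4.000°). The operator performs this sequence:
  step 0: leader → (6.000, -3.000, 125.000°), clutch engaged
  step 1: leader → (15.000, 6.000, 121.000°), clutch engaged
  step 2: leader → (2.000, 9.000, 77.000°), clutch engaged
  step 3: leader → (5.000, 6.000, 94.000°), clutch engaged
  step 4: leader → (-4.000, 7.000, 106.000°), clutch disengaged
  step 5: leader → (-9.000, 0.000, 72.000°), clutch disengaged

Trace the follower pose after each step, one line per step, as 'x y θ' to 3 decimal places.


22.500 -19.000 107.000
40.000 6.000 96.000
13.500 13.000 -35.000
19.000 2.000 17.000
19.000 2.000 17.000
19.000 2.000 17.000

step 0: Δleader=(11.000, -12.000, 34.000°), engaged; cmd=(21.500, -38.000, 103.000°) → follower=(22.500, -19.000, 107.000°)
step 1: Δleader=(9.000, 9.000, -4.000°), engaged; cmd=(17.500, 25.000, -11.000°) → follower=(40.000, 6.000, 96.000°)
step 2: Δleader=(-13.000, 3.000, -44.000°), engaged; cmd=(-26.500, 7.000, -131.000°) → follower=(13.500, 13.000, -35.000°)
step 3: Δleader=(3.000, -3.000, 17.000°), engaged; cmd=(5.500, -11.000, 52.000°) → follower=(19.000, 2.000, 17.000°)
step 4: Δleader=(-9.000, 1.000, 12.000°), disengaged; cmd=(0,0,0) → follower holds at (19.000, 2.000, 17.000°)
step 5: Δleader=(-5.000, -7.000, -34.000°), disengaged; cmd=(0,0,0) → follower holds at (19.000, 2.000, 17.000°)


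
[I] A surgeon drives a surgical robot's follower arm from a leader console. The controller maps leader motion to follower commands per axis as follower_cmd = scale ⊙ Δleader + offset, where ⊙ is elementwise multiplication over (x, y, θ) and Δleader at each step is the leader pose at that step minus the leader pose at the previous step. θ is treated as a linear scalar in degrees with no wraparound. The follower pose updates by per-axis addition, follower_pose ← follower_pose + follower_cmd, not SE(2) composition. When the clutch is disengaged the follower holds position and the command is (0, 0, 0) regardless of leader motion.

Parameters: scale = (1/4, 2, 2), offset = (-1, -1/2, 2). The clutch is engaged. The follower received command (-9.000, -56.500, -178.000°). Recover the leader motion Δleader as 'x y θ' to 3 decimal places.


-32.000 -28.000 -90.000

axis x: (-9.000 − -1) / (1/4) = -32.000
axis y: (-56.500 − -1/2) / (2) = -28.000
axis θ: (-178.000 − 2) / (2) = -90.000


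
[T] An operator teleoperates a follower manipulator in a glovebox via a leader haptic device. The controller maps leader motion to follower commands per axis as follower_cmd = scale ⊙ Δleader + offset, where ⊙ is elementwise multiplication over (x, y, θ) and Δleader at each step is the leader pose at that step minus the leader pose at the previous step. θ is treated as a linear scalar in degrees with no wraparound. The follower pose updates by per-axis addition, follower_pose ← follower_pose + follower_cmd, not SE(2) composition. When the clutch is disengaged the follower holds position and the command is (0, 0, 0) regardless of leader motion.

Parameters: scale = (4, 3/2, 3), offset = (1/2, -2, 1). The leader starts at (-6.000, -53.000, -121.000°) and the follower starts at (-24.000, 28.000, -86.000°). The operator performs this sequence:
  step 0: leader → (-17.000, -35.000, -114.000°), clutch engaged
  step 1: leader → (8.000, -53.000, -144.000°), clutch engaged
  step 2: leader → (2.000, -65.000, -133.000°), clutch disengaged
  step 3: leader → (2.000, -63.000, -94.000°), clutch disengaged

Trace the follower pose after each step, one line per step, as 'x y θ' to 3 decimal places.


step 0: Δleader=(-11.000, 18.000, 7.000°), engaged; cmd=(-43.500, 25.000, 22.000°) → follower=(-67.500, 53.000, -64.000°)
step 1: Δleader=(25.000, -18.000, -30.000°), engaged; cmd=(100.500, -29.000, -89.000°) → follower=(33.000, 24.000, -153.000°)
step 2: Δleader=(-6.000, -12.000, 11.000°), disengaged; cmd=(0,0,0) → follower holds at (33.000, 24.000, -153.000°)
step 3: Δleader=(0.000, 2.000, 39.000°), disengaged; cmd=(0,0,0) → follower holds at (33.000, 24.000, -153.000°)

-67.500 53.000 -64.000
33.000 24.000 -153.000
33.000 24.000 -153.000
33.000 24.000 -153.000


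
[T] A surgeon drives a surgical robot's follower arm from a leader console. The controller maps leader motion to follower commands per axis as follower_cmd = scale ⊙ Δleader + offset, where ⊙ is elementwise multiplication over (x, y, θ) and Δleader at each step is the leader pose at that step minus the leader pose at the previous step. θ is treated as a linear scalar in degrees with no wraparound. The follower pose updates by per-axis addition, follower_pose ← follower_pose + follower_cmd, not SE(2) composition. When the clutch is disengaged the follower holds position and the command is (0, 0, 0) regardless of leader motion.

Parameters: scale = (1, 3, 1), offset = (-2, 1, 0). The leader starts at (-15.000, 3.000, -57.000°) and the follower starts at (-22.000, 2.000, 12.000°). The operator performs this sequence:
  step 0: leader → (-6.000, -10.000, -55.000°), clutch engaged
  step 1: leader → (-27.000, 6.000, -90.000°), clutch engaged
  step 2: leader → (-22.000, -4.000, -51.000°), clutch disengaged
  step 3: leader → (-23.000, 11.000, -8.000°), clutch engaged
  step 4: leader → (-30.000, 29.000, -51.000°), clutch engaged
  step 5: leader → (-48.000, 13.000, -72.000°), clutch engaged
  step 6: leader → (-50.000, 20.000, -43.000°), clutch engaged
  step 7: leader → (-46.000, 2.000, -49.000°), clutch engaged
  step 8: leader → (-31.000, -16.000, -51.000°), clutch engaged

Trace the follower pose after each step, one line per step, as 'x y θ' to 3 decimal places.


-15.000 -36.000 14.000
-38.000 13.000 -21.000
-38.000 13.000 -21.000
-41.000 59.000 22.000
-50.000 114.000 -21.000
-70.000 67.000 -42.000
-74.000 89.000 -13.000
-72.000 36.000 -19.000
-59.000 -17.000 -21.000

step 0: Δleader=(9.000, -13.000, 2.000°), engaged; cmd=(7.000, -38.000, 2.000°) → follower=(-15.000, -36.000, 14.000°)
step 1: Δleader=(-21.000, 16.000, -35.000°), engaged; cmd=(-23.000, 49.000, -35.000°) → follower=(-38.000, 13.000, -21.000°)
step 2: Δleader=(5.000, -10.000, 39.000°), disengaged; cmd=(0,0,0) → follower holds at (-38.000, 13.000, -21.000°)
step 3: Δleader=(-1.000, 15.000, 43.000°), engaged; cmd=(-3.000, 46.000, 43.000°) → follower=(-41.000, 59.000, 22.000°)
step 4: Δleader=(-7.000, 18.000, -43.000°), engaged; cmd=(-9.000, 55.000, -43.000°) → follower=(-50.000, 114.000, -21.000°)
step 5: Δleader=(-18.000, -16.000, -21.000°), engaged; cmd=(-20.000, -47.000, -21.000°) → follower=(-70.000, 67.000, -42.000°)
step 6: Δleader=(-2.000, 7.000, 29.000°), engaged; cmd=(-4.000, 22.000, 29.000°) → follower=(-74.000, 89.000, -13.000°)
step 7: Δleader=(4.000, -18.000, -6.000°), engaged; cmd=(2.000, -53.000, -6.000°) → follower=(-72.000, 36.000, -19.000°)
step 8: Δleader=(15.000, -18.000, -2.000°), engaged; cmd=(13.000, -53.000, -2.000°) → follower=(-59.000, -17.000, -21.000°)


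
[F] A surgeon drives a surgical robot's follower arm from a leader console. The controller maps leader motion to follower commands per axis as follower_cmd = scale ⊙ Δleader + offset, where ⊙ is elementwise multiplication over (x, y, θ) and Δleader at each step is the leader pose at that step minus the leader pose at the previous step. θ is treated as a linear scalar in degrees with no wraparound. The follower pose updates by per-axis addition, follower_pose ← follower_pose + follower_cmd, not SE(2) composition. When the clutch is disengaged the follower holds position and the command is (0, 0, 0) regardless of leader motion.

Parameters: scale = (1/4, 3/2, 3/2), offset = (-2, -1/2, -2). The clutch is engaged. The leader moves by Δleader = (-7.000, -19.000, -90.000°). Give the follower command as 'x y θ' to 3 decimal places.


-3.750 -29.000 -137.000

axis x: 1/4·-7.000 + -2 = -3.750
axis y: 3/2·-19.000 + -1/2 = -29.000
axis θ: 3/2·-90.000 + -2 = -137.000


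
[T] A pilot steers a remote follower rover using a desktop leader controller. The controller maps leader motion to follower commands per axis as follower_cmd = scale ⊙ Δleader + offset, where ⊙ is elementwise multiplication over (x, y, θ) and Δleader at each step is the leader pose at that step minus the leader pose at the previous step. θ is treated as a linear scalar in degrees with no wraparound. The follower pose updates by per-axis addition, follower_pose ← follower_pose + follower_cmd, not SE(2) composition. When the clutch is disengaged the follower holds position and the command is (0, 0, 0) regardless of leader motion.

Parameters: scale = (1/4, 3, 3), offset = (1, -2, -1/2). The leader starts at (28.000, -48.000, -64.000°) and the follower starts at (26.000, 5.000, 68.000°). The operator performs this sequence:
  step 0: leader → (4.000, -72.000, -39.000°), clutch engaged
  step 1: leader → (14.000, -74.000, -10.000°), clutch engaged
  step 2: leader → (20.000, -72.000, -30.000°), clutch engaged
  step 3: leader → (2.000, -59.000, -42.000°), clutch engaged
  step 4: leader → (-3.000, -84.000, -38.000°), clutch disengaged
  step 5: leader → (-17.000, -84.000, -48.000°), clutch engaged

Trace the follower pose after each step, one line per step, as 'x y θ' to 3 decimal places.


21.000 -69.000 142.500
24.500 -77.000 229.000
27.000 -73.000 168.500
23.500 -36.000 132.000
23.500 -36.000 132.000
21.000 -38.000 101.500

step 0: Δleader=(-24.000, -24.000, 25.000°), engaged; cmd=(-5.000, -74.000, 74.500°) → follower=(21.000, -69.000, 142.500°)
step 1: Δleader=(10.000, -2.000, 29.000°), engaged; cmd=(3.500, -8.000, 86.500°) → follower=(24.500, -77.000, 229.000°)
step 2: Δleader=(6.000, 2.000, -20.000°), engaged; cmd=(2.500, 4.000, -60.500°) → follower=(27.000, -73.000, 168.500°)
step 3: Δleader=(-18.000, 13.000, -12.000°), engaged; cmd=(-3.500, 37.000, -36.500°) → follower=(23.500, -36.000, 132.000°)
step 4: Δleader=(-5.000, -25.000, 4.000°), disengaged; cmd=(0,0,0) → follower holds at (23.500, -36.000, 132.000°)
step 5: Δleader=(-14.000, 0.000, -10.000°), engaged; cmd=(-2.500, -2.000, -30.500°) → follower=(21.000, -38.000, 101.500°)


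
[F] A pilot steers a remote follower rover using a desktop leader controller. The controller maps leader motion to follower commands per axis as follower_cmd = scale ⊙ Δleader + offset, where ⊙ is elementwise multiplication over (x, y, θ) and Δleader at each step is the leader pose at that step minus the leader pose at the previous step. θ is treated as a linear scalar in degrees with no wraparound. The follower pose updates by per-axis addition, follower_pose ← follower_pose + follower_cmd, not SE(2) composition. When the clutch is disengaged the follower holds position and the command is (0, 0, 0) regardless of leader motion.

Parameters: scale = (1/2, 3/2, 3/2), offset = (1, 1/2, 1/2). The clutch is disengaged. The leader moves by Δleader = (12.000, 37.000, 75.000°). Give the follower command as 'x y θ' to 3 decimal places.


clutch disengaged → follower holds; cmd = (0, 0, 0)

0.000 0.000 0.000


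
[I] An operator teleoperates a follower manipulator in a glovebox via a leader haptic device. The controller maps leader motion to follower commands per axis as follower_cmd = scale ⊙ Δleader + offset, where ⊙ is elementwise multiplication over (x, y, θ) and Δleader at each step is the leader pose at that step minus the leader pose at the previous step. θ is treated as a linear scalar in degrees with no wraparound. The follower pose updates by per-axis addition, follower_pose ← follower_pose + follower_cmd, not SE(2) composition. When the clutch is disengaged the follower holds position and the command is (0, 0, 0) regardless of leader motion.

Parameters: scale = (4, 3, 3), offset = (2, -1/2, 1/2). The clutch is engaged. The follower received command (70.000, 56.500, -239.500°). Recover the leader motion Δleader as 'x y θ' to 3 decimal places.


axis x: (70.000 − 2) / (4) = 17.000
axis y: (56.500 − -1/2) / (3) = 19.000
axis θ: (-239.500 − 1/2) / (3) = -80.000

17.000 19.000 -80.000


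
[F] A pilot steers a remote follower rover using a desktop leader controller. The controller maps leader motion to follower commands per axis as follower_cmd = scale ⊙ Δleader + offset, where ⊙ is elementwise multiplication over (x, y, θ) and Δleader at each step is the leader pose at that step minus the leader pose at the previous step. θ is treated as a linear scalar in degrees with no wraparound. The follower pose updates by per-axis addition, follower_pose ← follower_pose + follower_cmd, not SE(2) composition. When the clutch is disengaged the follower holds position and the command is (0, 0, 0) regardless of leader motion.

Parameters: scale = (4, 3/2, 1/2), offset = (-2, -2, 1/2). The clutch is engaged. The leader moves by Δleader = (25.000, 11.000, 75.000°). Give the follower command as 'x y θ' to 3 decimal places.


axis x: 4·25.000 + -2 = 98.000
axis y: 3/2·11.000 + -2 = 14.500
axis θ: 1/2·75.000 + 1/2 = 38.000

98.000 14.500 38.000


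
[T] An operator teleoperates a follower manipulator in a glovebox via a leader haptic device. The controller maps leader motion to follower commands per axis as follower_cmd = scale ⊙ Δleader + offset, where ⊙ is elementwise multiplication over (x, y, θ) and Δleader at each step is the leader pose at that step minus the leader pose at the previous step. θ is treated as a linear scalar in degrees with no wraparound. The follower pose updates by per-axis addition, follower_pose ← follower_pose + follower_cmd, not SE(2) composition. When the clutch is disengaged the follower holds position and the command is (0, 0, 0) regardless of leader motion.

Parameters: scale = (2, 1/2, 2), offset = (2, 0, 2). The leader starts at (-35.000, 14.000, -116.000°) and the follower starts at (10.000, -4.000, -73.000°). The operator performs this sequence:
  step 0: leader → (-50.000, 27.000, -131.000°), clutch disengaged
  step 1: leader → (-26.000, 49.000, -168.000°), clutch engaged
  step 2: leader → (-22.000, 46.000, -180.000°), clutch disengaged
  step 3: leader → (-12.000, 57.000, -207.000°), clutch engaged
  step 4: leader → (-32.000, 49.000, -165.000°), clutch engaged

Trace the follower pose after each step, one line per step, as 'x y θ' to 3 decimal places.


10.000 -4.000 -73.000
60.000 7.000 -145.000
60.000 7.000 -145.000
82.000 12.500 -197.000
44.000 8.500 -111.000

step 0: Δleader=(-15.000, 13.000, -15.000°), disengaged; cmd=(0,0,0) → follower holds at (10.000, -4.000, -73.000°)
step 1: Δleader=(24.000, 22.000, -37.000°), engaged; cmd=(50.000, 11.000, -72.000°) → follower=(60.000, 7.000, -145.000°)
step 2: Δleader=(4.000, -3.000, -12.000°), disengaged; cmd=(0,0,0) → follower holds at (60.000, 7.000, -145.000°)
step 3: Δleader=(10.000, 11.000, -27.000°), engaged; cmd=(22.000, 5.500, -52.000°) → follower=(82.000, 12.500, -197.000°)
step 4: Δleader=(-20.000, -8.000, 42.000°), engaged; cmd=(-38.000, -4.000, 86.000°) → follower=(44.000, 8.500, -111.000°)


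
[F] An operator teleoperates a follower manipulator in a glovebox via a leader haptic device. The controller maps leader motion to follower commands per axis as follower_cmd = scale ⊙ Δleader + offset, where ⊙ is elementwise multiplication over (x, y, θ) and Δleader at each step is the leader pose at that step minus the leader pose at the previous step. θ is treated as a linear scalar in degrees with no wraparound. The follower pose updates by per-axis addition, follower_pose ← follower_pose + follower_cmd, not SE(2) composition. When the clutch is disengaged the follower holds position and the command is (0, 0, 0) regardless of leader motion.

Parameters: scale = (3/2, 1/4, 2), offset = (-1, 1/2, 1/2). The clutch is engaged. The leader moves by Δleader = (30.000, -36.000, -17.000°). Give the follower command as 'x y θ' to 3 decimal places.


44.000 -8.500 -33.500

axis x: 3/2·30.000 + -1 = 44.000
axis y: 1/4·-36.000 + 1/2 = -8.500
axis θ: 2·-17.000 + 1/2 = -33.500


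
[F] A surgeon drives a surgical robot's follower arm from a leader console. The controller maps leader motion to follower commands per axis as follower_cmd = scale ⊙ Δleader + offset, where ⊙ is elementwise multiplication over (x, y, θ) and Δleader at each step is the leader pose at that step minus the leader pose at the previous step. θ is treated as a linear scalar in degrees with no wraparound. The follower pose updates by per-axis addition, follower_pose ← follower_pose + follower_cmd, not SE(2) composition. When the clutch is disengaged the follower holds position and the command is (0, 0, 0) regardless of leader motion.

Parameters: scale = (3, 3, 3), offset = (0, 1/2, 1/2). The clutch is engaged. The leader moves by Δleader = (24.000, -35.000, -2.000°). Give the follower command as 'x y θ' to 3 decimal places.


axis x: 3·24.000 + 0 = 72.000
axis y: 3·-35.000 + 1/2 = -104.500
axis θ: 3·-2.000 + 1/2 = -5.500

72.000 -104.500 -5.500


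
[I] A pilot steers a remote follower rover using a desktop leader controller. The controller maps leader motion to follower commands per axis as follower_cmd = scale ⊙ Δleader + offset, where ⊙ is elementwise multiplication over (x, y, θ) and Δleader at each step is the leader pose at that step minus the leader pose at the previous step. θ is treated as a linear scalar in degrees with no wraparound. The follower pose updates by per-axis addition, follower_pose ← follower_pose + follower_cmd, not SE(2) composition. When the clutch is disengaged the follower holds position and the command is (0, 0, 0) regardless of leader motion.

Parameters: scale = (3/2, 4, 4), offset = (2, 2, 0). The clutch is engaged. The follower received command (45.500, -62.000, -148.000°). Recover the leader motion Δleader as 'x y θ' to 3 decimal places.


29.000 -16.000 -37.000

axis x: (45.500 − 2) / (3/2) = 29.000
axis y: (-62.000 − 2) / (4) = -16.000
axis θ: (-148.000 − 0) / (4) = -37.000


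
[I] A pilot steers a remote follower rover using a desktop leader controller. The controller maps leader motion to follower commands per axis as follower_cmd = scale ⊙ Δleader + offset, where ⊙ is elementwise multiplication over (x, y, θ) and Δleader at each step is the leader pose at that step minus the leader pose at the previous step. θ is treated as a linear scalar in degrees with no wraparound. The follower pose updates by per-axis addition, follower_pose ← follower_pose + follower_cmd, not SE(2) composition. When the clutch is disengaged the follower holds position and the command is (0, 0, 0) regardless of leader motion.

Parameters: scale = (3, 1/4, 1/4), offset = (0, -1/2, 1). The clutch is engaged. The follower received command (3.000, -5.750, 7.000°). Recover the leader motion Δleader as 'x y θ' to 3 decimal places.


1.000 -21.000 24.000

axis x: (3.000 − 0) / (3) = 1.000
axis y: (-5.750 − -1/2) / (1/4) = -21.000
axis θ: (7.000 − 1) / (1/4) = 24.000


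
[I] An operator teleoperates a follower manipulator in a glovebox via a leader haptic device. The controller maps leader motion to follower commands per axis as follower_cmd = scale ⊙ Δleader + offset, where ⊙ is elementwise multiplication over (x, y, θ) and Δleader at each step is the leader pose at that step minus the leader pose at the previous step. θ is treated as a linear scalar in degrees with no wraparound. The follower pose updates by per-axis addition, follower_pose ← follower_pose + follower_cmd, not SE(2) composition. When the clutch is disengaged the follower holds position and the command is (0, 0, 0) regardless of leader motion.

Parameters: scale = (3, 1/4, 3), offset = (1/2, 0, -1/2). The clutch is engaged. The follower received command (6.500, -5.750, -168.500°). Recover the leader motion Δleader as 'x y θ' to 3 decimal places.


axis x: (6.500 − 1/2) / (3) = 2.000
axis y: (-5.750 − 0) / (1/4) = -23.000
axis θ: (-168.500 − -1/2) / (3) = -56.000

2.000 -23.000 -56.000


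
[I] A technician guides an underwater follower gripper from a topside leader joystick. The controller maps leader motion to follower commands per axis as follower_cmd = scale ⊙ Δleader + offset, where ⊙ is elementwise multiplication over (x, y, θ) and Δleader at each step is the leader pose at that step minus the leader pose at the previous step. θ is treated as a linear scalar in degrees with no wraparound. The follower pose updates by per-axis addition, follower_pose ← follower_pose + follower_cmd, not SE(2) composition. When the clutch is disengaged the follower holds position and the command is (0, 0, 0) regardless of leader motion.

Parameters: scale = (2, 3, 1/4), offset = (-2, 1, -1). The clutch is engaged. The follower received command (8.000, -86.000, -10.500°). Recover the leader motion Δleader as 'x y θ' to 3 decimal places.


5.000 -29.000 -38.000

axis x: (8.000 − -2) / (2) = 5.000
axis y: (-86.000 − 1) / (3) = -29.000
axis θ: (-10.500 − -1) / (1/4) = -38.000


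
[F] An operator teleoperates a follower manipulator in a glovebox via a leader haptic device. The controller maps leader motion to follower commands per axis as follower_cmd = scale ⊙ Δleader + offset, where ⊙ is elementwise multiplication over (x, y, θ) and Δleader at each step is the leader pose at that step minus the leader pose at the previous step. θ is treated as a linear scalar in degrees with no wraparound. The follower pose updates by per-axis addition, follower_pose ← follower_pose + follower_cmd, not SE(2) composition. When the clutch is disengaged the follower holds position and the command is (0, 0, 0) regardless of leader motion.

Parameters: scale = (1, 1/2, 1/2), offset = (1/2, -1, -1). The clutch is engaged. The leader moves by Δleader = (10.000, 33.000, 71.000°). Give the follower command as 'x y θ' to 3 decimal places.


10.500 15.500 34.500

axis x: 1·10.000 + 1/2 = 10.500
axis y: 1/2·33.000 + -1 = 15.500
axis θ: 1/2·71.000 + -1 = 34.500


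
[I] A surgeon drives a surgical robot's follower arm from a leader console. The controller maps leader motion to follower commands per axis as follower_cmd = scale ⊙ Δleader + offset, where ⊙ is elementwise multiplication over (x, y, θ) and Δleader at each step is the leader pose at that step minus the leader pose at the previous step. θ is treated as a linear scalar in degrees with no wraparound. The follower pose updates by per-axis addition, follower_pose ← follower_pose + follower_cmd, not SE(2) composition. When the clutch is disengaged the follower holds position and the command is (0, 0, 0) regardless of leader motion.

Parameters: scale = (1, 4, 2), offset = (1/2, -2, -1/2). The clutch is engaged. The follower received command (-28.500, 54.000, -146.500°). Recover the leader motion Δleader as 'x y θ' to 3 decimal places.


axis x: (-28.500 − 1/2) / (1) = -29.000
axis y: (54.000 − -2) / (4) = 14.000
axis θ: (-146.500 − -1/2) / (2) = -73.000

-29.000 14.000 -73.000


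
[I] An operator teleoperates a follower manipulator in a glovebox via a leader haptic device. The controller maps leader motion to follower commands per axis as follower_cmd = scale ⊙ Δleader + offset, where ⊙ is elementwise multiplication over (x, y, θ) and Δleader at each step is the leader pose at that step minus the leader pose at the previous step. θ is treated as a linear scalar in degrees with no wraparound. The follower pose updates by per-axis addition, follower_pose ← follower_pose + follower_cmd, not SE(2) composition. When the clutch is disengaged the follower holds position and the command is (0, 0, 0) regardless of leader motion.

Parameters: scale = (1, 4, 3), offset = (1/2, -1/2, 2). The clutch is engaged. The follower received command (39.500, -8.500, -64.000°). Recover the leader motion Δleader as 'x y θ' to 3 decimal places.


axis x: (39.500 − 1/2) / (1) = 39.000
axis y: (-8.500 − -1/2) / (4) = -2.000
axis θ: (-64.000 − 2) / (3) = -22.000

39.000 -2.000 -22.000


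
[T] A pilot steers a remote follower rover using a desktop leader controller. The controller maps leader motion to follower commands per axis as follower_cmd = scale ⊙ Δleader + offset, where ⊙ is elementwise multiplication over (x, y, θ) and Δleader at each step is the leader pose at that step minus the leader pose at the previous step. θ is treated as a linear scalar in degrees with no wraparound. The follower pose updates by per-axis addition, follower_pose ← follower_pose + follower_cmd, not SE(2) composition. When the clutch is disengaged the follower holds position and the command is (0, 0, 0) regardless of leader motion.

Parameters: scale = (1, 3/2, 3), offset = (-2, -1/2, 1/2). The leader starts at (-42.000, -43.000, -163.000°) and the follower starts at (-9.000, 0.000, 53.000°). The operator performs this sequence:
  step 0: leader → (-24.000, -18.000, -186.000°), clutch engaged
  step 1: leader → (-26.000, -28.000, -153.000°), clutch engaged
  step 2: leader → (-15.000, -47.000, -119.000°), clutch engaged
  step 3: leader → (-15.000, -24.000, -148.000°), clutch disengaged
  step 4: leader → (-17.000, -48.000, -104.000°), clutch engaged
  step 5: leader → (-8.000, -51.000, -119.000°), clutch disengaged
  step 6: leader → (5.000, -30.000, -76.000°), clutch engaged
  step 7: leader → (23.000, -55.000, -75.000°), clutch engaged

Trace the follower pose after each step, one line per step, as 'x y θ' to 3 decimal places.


step 0: Δleader=(18.000, 25.000, -23.000°), engaged; cmd=(16.000, 37.000, -68.500°) → follower=(7.000, 37.000, -15.500°)
step 1: Δleader=(-2.000, -10.000, 33.000°), engaged; cmd=(-4.000, -15.500, 99.500°) → follower=(3.000, 21.500, 84.000°)
step 2: Δleader=(11.000, -19.000, 34.000°), engaged; cmd=(9.000, -29.000, 102.500°) → follower=(12.000, -7.500, 186.500°)
step 3: Δleader=(0.000, 23.000, -29.000°), disengaged; cmd=(0,0,0) → follower holds at (12.000, -7.500, 186.500°)
step 4: Δleader=(-2.000, -24.000, 44.000°), engaged; cmd=(-4.000, -36.500, 132.500°) → follower=(8.000, -44.000, 319.000°)
step 5: Δleader=(9.000, -3.000, -15.000°), disengaged; cmd=(0,0,0) → follower holds at (8.000, -44.000, 319.000°)
step 6: Δleader=(13.000, 21.000, 43.000°), engaged; cmd=(11.000, 31.000, 129.500°) → follower=(19.000, -13.000, 448.500°)
step 7: Δleader=(18.000, -25.000, 1.000°), engaged; cmd=(16.000, -38.000, 3.500°) → follower=(35.000, -51.000, 452.000°)

7.000 37.000 -15.500
3.000 21.500 84.000
12.000 -7.500 186.500
12.000 -7.500 186.500
8.000 -44.000 319.000
8.000 -44.000 319.000
19.000 -13.000 448.500
35.000 -51.000 452.000


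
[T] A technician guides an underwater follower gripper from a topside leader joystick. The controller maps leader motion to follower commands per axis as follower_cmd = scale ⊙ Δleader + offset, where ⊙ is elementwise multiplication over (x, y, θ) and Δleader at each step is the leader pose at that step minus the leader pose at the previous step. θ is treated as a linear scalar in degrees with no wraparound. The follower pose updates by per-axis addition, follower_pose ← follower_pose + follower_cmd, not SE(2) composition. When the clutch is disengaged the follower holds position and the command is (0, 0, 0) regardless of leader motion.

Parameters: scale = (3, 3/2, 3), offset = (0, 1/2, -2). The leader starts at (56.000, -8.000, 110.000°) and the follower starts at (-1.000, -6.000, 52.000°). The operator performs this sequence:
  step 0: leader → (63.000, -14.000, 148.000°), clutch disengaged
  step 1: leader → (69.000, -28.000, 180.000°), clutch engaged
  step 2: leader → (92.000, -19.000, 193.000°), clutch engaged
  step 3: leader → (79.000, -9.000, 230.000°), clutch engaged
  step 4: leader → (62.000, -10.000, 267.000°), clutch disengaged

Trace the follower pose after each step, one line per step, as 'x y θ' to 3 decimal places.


step 0: Δleader=(7.000, -6.000, 38.000°), disengaged; cmd=(0,0,0) → follower holds at (-1.000, -6.000, 52.000°)
step 1: Δleader=(6.000, -14.000, 32.000°), engaged; cmd=(18.000, -20.500, 94.000°) → follower=(17.000, -26.500, 146.000°)
step 2: Δleader=(23.000, 9.000, 13.000°), engaged; cmd=(69.000, 14.000, 37.000°) → follower=(86.000, -12.500, 183.000°)
step 3: Δleader=(-13.000, 10.000, 37.000°), engaged; cmd=(-39.000, 15.500, 109.000°) → follower=(47.000, 3.000, 292.000°)
step 4: Δleader=(-17.000, -1.000, 37.000°), disengaged; cmd=(0,0,0) → follower holds at (47.000, 3.000, 292.000°)

-1.000 -6.000 52.000
17.000 -26.500 146.000
86.000 -12.500 183.000
47.000 3.000 292.000
47.000 3.000 292.000


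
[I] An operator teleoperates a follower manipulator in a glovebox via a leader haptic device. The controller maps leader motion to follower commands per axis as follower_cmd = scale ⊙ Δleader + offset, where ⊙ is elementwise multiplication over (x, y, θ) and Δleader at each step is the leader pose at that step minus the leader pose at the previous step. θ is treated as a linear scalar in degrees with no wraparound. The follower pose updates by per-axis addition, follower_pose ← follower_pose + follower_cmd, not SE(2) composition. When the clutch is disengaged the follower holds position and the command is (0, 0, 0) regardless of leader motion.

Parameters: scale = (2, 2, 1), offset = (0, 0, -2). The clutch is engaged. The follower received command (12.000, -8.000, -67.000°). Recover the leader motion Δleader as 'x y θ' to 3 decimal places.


6.000 -4.000 -65.000

axis x: (12.000 − 0) / (2) = 6.000
axis y: (-8.000 − 0) / (2) = -4.000
axis θ: (-67.000 − -2) / (1) = -65.000
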